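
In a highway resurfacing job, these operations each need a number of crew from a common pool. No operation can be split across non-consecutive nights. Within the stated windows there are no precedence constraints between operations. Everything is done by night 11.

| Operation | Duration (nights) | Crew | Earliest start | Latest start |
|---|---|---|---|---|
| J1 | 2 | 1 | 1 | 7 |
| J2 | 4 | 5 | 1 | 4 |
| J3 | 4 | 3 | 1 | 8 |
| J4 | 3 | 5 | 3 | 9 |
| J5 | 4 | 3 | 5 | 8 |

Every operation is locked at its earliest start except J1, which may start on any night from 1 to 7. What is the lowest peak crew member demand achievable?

J1@1: n1:9  n2:9  n3:13  n4:13  n5:8  n6:3  n7:3  n8:3  n9:0  n10:0  n11:0 → peak 13
J1@2: n1:8  n2:9  n3:14  n4:13  n5:8  n6:3  n7:3  n8:3  n9:0  n10:0  n11:0 → peak 14
J1@3: n1:8  n2:8  n3:14  n4:14  n5:8  n6:3  n7:3  n8:3  n9:0  n10:0  n11:0 → peak 14
J1@4: n1:8  n2:8  n3:13  n4:14  n5:9  n6:3  n7:3  n8:3  n9:0  n10:0  n11:0 → peak 14
J1@5: n1:8  n2:8  n3:13  n4:13  n5:9  n6:4  n7:3  n8:3  n9:0  n10:0  n11:0 → peak 13
J1@6: n1:8  n2:8  n3:13  n4:13  n5:8  n6:4  n7:4  n8:3  n9:0  n10:0  n11:0 → peak 13
J1@7: n1:8  n2:8  n3:13  n4:13  n5:8  n6:3  n7:4  n8:4  n9:0  n10:0  n11:0 → peak 13
Best is J1@1, peak 13.

13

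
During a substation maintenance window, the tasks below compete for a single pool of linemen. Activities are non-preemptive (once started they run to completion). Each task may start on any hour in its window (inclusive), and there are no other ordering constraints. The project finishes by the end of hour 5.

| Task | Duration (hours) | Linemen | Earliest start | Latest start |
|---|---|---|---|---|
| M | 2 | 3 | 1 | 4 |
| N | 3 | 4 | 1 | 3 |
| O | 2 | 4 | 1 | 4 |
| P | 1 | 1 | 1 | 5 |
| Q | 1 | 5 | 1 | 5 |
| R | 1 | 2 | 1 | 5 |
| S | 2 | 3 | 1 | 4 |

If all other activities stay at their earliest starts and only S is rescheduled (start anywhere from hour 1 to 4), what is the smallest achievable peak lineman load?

S@1: h1:22  h2:14  h3:4  h4:0  h5:0 → peak 22
S@2: h1:19  h2:14  h3:7  h4:0  h5:0 → peak 19
S@3: h1:19  h2:11  h3:7  h4:3  h5:0 → peak 19
S@4: h1:19  h2:11  h3:4  h4:3  h5:3 → peak 19
Best is S@2, peak 19.

19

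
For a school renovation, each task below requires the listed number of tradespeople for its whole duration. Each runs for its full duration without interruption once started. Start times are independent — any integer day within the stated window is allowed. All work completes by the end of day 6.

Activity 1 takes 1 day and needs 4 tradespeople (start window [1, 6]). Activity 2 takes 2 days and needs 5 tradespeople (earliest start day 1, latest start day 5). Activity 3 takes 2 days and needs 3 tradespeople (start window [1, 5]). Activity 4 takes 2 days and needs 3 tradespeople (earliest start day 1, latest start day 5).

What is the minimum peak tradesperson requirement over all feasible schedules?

Early-start (Activity 1@1, Activity 2@1, Activity 3@1, Activity 4@1) gives peak 15: d1:15  d2:11  d3:0  d4:0  d5:0  d6:0.
Shift Activity 2→2, Activity 3→4, Activity 4→4.
Schedule Activity 1@1, Activity 2@2, Activity 3@4, Activity 4@4: d1:4  d2:5  d3:5  d4:6  d5:6  d6:0 — peak 6.

6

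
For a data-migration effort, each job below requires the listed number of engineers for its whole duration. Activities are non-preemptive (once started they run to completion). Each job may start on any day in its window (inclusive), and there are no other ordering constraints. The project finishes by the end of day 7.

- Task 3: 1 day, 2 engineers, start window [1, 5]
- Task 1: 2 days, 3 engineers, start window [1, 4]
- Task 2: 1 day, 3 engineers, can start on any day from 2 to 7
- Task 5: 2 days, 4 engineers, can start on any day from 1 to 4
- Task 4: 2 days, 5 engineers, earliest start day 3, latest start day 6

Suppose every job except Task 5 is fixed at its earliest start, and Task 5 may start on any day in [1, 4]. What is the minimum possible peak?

Task 5@1: d1:9  d2:10  d3:5  d4:5  d5:0  d6:0  d7:0 → peak 10
Task 5@2: d1:5  d2:10  d3:9  d4:5  d5:0  d6:0  d7:0 → peak 10
Task 5@3: d1:5  d2:6  d3:9  d4:9  d5:0  d6:0  d7:0 → peak 9
Task 5@4: d1:5  d2:6  d3:5  d4:9  d5:4  d6:0  d7:0 → peak 9
Best is Task 5@3, peak 9.

9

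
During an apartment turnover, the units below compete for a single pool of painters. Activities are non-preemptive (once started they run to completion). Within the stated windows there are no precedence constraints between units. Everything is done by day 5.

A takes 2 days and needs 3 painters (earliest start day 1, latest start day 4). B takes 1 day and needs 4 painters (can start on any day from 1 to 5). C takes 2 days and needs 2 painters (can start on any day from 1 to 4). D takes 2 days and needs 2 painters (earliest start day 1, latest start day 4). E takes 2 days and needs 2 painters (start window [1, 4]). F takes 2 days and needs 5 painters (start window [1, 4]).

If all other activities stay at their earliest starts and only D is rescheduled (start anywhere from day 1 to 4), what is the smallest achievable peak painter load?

16

D@1: d1:18  d2:14  d3:0  d4:0  d5:0 → peak 18
D@2: d1:16  d2:14  d3:2  d4:0  d5:0 → peak 16
D@3: d1:16  d2:12  d3:2  d4:2  d5:0 → peak 16
D@4: d1:16  d2:12  d3:0  d4:2  d5:2 → peak 16
Best is D@2, peak 16.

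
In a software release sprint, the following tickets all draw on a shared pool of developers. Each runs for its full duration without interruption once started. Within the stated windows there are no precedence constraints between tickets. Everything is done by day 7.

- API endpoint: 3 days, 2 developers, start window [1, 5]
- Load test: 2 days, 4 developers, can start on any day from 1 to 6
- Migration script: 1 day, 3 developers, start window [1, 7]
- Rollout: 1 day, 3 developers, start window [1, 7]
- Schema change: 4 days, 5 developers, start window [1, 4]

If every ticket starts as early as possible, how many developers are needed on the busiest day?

17

Early-start schedule: API endpoint@1, Load test@1, Migration script@1, Rollout@1, Schema change@1.
Load per day: day 1: 17, day 2: 11, day 3: 7, day 4: 5, day 5: 0, day 6: 0, day 7: 0.
Peak is 17.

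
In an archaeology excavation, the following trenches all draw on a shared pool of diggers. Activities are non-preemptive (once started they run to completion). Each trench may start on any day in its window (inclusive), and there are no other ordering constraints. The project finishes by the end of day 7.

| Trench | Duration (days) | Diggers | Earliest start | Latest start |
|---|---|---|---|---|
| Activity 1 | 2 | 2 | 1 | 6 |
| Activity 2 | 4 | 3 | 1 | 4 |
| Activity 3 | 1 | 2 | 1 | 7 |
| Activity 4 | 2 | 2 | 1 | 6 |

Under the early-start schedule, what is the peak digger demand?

9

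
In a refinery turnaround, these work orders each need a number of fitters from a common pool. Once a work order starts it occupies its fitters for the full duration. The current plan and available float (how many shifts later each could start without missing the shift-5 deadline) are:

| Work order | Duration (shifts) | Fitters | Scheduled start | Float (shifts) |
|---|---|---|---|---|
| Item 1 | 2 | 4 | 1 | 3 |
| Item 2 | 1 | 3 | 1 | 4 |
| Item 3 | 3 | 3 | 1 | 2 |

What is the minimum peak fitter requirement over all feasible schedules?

Early-start (Item 1@1, Item 2@1, Item 3@1) gives peak 10: s1:10  s2:7  s3:3  s4:0  s5:0.
Shift Item 2→3, Item 3→3.
Schedule Item 1@1, Item 2@3, Item 3@3: s1:4  s2:4  s3:6  s4:3  s5:3 — peak 6.

6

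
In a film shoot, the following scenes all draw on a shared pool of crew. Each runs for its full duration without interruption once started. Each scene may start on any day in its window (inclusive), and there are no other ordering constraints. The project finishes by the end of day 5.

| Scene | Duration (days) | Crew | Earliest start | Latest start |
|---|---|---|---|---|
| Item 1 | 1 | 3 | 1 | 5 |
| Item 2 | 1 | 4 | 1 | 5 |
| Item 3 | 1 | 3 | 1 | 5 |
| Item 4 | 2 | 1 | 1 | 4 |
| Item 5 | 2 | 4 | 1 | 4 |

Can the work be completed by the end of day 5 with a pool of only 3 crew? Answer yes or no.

Total crew member-days = 20; over 5 days the average is 20/5 > 3, so some day must exceed 3.

no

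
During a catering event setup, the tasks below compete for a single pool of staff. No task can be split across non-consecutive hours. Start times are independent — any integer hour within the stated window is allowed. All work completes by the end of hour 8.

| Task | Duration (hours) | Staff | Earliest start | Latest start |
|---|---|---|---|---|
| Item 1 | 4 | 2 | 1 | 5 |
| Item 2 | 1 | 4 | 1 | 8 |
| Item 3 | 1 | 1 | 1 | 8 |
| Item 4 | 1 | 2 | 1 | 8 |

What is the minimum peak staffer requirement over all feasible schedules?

Early-start (Item 1@1, Item 2@1, Item 3@1, Item 4@1) gives peak 9: h1:9  h2:2  h3:2  h4:2  h5:0  h6:0  h7:0  h8:0.
Shift Item 2→5, Item 4→2.
Schedule Item 1@1, Item 2@5, Item 3@1, Item 4@2: h1:3  h2:4  h3:2  h4:2  h5:4  h6:0  h7:0  h8:0 — peak 4.

4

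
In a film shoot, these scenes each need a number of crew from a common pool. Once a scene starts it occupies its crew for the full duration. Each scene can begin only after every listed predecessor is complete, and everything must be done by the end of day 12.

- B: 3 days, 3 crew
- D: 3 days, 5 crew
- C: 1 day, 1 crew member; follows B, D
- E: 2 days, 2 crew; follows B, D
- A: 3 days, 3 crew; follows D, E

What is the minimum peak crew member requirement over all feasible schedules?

5

Early-start (B@1, D@1, C@4, E@4, A@6) gives peak 8: d1:8  d2:8  d3:8  d4:3  d5:2  d6:3  d7:3  d8:3  d9:0  d10:0  d11:0  d12:0.
Shift D→4, C→7, E→7, A→9.
Schedule B@1, D@4, C@7, E@7, A@9: d1:3  d2:3  d3:3  d4:5  d5:5  d6:5  d7:3  d8:2  d9:3  d10:3  d11:3  d12:0 — peak 5.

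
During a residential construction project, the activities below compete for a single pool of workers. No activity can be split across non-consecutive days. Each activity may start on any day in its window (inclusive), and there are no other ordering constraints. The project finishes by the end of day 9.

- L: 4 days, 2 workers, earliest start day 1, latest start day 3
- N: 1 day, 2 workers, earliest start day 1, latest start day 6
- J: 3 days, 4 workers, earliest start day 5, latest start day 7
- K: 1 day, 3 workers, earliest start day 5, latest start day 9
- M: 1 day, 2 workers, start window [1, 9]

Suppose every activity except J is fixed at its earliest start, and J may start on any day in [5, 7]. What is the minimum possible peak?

6

J@5: d1:6  d2:2  d3:2  d4:2  d5:7  d6:4  d7:4  d8:0  d9:0 → peak 7
J@6: d1:6  d2:2  d3:2  d4:2  d5:3  d6:4  d7:4  d8:4  d9:0 → peak 6
J@7: d1:6  d2:2  d3:2  d4:2  d5:3  d6:0  d7:4  d8:4  d9:4 → peak 6
Best is J@6, peak 6.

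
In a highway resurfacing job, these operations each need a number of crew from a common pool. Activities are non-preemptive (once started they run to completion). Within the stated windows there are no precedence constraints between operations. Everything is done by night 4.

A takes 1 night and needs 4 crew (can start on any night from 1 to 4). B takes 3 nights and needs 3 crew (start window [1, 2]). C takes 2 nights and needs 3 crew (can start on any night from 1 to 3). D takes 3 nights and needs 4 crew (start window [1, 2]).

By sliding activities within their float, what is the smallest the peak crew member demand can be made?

Early-start (A@1, B@1, C@1, D@1) gives peak 14: n1:14  n2:10  n3:7  n4:0.
Shift D→2.
Schedule A@1, B@1, C@1, D@2: n1:10  n2:10  n3:7  n4:4 — peak 10.

10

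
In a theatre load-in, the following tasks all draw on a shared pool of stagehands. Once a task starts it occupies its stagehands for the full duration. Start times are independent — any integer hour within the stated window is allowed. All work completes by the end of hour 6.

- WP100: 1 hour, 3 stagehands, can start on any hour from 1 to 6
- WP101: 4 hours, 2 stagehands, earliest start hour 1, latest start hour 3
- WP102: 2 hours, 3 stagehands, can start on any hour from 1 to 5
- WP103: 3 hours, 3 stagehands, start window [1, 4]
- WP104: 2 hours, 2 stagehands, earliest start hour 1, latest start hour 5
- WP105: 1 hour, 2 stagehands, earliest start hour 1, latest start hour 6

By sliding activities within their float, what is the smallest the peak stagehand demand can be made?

Early-start (WP100@1, WP101@1, WP102@1, WP103@1, WP104@1, WP105@1) gives peak 15: h1:15  h2:10  h3:5  h4:2  h5:0  h6:0.
Shift WP102→5, WP103→4, WP104→2, WP105→2.
Schedule WP100@1, WP101@1, WP102@5, WP103@4, WP104@2, WP105@2: h1:5  h2:6  h3:4  h4:5  h5:6  h6:6 — peak 6.
Total stagehand-hours = 32 over 6 hours ⇒ peak ≥ ⌈32/6⌉ = 6, so 6 is optimal.

6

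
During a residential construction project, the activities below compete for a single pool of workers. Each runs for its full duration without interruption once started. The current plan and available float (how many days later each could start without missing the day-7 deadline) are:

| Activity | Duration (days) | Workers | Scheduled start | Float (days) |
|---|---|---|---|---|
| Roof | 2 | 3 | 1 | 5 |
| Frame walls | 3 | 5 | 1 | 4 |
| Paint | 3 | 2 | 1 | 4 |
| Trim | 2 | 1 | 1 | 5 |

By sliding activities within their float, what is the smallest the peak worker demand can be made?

Early-start (Roof@1, Frame walls@1, Paint@1, Trim@1) gives peak 11: d1:11  d2:11  d3:7  d4:0  d5:0  d6:0  d7:0.
Shift Frame walls→5, Trim→3.
Schedule Roof@1, Frame walls@5, Paint@1, Trim@3: d1:5  d2:5  d3:3  d4:1  d5:5  d6:5  d7:5 — peak 5.
Total worker-days = 29 over 7 days ⇒ peak ≥ ⌈29/7⌉ = 5, so 5 is optimal.

5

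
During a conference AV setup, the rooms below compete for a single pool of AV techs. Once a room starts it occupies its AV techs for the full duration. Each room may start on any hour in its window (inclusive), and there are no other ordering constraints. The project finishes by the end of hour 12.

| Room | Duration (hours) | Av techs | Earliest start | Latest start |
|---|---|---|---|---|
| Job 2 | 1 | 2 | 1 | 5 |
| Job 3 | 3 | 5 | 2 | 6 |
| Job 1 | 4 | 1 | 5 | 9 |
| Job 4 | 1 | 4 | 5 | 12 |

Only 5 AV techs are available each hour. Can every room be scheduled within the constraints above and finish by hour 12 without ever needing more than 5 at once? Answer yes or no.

yes

Schedule Job 2@1, Job 3@2, Job 1@5, Job 4@5: h1:2  h2:5  h3:5  h4:5  h5:5  h6:1  h7:1  h8:1  h9:0  h10:0  h11:0  h12:0 — peak 5 ≤ 5.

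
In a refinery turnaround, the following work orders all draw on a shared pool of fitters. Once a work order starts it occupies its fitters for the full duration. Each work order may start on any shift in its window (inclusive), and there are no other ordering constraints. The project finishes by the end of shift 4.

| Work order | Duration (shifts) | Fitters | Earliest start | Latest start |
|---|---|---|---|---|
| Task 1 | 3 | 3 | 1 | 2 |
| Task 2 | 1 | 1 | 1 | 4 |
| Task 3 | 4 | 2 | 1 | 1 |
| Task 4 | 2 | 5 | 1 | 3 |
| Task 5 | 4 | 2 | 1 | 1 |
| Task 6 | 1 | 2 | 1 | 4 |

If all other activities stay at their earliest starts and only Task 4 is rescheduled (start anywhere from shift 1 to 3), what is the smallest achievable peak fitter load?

12

Task 4@1: s1:15  s2:12  s3:7  s4:4 → peak 15
Task 4@2: s1:10  s2:12  s3:12  s4:4 → peak 12
Task 4@3: s1:10  s2:7  s3:12  s4:9 → peak 12
Best is Task 4@2, peak 12.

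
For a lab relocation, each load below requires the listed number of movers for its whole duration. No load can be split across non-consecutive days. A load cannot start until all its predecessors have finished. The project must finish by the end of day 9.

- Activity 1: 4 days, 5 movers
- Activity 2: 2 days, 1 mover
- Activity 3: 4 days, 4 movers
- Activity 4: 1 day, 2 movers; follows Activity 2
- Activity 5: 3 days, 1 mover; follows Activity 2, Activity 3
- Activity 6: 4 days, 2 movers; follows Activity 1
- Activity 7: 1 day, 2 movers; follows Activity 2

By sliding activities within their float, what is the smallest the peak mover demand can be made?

Early-start (Activity 1@1, Activity 2@1, Activity 3@1, Activity 4@3, Activity 5@5, Activity 6@5, Activity 7@3) gives peak 13: d1:10  d2:10  d3:13  d4:9  d5:3  d6:3  d7:3  d8:2  d9:0.
Shift Activity 3→3, Activity 4→5, Activity 5→7, Activity 7→6.
Schedule Activity 1@1, Activity 2@1, Activity 3@3, Activity 4@5, Activity 5@7, Activity 6@5, Activity 7@6: d1:6  d2:6  d3:9  d4:9  d5:8  d6:8  d7:3  d8:3  d9:1 — peak 9.

9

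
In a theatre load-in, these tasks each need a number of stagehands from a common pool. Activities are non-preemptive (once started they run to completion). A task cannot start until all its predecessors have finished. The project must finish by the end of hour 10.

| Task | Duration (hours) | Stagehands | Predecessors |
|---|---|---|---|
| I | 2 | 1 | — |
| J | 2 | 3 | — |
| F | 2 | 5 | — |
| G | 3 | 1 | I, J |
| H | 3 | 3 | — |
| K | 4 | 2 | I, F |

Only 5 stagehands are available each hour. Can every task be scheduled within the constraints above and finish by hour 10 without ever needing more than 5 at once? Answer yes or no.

Schedule I@1, J@1, F@3, G@5, H@8, K@5: h1:4  h2:4  h3:5  h4:5  h5:3  h6:3  h7:3  h8:5  h9:3  h10:3 — peak 5 ≤ 5.

yes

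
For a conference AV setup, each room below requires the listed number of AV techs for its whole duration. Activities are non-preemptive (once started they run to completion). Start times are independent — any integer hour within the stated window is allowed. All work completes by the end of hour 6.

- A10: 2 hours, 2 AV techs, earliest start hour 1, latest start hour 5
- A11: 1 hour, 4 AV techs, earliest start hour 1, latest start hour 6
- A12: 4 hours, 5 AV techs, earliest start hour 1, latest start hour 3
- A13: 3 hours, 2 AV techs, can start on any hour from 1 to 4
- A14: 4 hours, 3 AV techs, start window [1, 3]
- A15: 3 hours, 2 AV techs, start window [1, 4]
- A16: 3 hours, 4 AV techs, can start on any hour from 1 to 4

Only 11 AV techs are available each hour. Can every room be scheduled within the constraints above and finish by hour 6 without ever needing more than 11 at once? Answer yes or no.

no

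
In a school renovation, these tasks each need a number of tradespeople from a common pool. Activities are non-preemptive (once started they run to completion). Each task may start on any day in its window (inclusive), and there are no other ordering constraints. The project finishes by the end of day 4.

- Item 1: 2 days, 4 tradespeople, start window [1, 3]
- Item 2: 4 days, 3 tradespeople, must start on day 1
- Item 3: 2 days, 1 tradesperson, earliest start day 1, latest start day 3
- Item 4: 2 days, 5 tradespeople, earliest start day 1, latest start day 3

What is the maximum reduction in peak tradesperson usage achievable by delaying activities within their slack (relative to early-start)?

5

Early-start peak: d1:13  d2:13  d3:3  d4:3 ⇒ 13.
Leveled (Item 1@1, Item 2@1, Item 3@1, Item 4@3): d1:8  d2:8  d3:8  d4:8 ⇒ 8.
Reduction 13 − 8 = 5.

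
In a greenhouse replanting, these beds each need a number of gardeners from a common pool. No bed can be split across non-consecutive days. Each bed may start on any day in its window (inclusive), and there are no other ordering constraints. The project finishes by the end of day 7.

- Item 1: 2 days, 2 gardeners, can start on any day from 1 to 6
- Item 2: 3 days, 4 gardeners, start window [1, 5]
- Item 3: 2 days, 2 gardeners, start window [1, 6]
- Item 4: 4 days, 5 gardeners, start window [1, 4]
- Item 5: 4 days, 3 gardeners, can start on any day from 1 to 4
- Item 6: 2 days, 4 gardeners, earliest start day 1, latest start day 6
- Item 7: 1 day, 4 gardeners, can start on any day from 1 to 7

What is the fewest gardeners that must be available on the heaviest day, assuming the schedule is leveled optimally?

Early-start (Item 1@1, Item 2@1, Item 3@1, Item 4@1, Item 5@1, Item 6@1, Item 7@1) gives peak 24: d1:24  d2:20  d3:12  d4:8  d5:0  d6:0  d7:0.
Shift Item 3→3, Item 4→4, Item 6→5, Item 7→7.
Schedule Item 1@1, Item 2@1, Item 3@3, Item 4@4, Item 5@1, Item 6@5, Item 7@7: d1:9  d2:9  d3:9  d4:10  d5:9  d6:9  d7:9 — peak 10.
Total gardener-days = 64 over 7 days ⇒ peak ≥ ⌈64/7⌉ = 10, so 10 is optimal.

10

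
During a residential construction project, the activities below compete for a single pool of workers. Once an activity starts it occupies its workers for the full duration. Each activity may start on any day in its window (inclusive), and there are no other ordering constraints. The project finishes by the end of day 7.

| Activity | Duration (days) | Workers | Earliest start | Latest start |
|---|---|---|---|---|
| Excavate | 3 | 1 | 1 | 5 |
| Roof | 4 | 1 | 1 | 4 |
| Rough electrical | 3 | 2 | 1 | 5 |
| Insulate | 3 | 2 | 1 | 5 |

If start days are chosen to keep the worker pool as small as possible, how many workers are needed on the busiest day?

3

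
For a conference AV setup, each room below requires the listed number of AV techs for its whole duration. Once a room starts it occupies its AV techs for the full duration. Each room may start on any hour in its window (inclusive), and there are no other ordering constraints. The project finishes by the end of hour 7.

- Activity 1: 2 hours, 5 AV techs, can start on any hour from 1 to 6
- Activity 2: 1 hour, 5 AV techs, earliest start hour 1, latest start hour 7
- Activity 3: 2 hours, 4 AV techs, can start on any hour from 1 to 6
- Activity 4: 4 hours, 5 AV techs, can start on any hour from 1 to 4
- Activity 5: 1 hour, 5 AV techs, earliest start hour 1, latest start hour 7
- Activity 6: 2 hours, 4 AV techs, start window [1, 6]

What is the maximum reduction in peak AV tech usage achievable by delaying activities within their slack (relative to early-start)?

18

Early-start peak: h1:28  h2:18  h3:5  h4:5  h5:0  h6:0  h7:0 ⇒ 28.
Leveled (Activity 1@1, Activity 2@1, Activity 3@2, Activity 4@3, Activity 5@4, Activity 6@5): h1:10  h2:9  h3:9  h4:10  h5:9  h6:9  h7:0 ⇒ 10.
Reduction 28 − 10 = 18.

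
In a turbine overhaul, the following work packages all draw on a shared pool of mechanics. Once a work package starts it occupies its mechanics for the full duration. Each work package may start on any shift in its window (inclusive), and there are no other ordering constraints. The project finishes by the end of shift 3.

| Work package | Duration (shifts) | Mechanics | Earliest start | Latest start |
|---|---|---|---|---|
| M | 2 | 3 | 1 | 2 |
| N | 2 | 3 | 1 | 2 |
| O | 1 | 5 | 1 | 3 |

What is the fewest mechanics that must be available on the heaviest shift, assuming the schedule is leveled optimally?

6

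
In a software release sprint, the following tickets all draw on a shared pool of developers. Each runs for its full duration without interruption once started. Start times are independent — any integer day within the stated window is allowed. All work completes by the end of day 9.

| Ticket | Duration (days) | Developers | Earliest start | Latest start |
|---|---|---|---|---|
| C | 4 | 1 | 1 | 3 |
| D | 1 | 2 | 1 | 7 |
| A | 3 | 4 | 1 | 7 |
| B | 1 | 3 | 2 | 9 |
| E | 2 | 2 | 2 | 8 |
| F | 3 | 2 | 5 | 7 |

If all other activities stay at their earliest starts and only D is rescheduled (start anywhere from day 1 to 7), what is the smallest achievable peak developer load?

10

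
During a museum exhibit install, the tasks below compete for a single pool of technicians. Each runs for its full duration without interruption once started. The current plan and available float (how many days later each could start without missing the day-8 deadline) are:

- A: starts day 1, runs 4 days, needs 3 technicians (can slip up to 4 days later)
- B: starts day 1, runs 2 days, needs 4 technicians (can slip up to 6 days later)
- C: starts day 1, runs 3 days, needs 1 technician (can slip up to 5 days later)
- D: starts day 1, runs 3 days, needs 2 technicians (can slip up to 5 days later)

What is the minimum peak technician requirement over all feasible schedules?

5

Early-start (A@1, B@1, C@1, D@1) gives peak 10: d1:10  d2:10  d3:6  d4:3  d5:0  d6:0  d7:0  d8:0.
Shift B→5, C→4.
Schedule A@1, B@5, C@4, D@1: d1:5  d2:5  d3:5  d4:4  d5:5  d6:5  d7:0  d8:0 — peak 5.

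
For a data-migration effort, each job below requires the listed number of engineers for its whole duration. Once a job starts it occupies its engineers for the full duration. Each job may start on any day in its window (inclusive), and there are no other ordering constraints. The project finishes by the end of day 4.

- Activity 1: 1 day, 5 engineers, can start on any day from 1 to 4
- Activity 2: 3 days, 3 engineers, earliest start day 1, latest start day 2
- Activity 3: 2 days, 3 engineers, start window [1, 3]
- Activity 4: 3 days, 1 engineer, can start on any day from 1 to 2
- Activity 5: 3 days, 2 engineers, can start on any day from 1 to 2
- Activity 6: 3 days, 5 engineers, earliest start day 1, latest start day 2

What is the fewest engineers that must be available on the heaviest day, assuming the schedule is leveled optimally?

14

Early-start (Activity 1@1, Activity 2@1, Activity 3@1, Activity 4@1, Activity 5@1, Activity 6@1) gives peak 19: d1:19  d2:14  d3:11  d4:0.
Shift Activity 6→2.
Schedule Activity 1@1, Activity 2@1, Activity 3@1, Activity 4@1, Activity 5@1, Activity 6@2: d1:14  d2:14  d3:11  d4:5 — peak 14.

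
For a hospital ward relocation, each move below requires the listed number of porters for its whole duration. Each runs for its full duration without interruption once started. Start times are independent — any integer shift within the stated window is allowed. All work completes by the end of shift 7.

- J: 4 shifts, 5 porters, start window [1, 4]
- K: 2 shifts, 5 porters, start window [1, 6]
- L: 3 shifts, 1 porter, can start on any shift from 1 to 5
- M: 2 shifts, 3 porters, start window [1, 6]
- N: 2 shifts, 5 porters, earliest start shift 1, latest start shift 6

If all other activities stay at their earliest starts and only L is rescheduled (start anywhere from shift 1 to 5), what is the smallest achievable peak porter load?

L@1: s1:19  s2:19  s3:6  s4:5  s5:0  s6:0  s7:0 → peak 19
L@2: s1:18  s2:19  s3:6  s4:6  s5:0  s6:0  s7:0 → peak 19
L@3: s1:18  s2:18  s3:6  s4:6  s5:1  s6:0  s7:0 → peak 18
L@4: s1:18  s2:18  s3:5  s4:6  s5:1  s6:1  s7:0 → peak 18
L@5: s1:18  s2:18  s3:5  s4:5  s5:1  s6:1  s7:1 → peak 18
Best is L@3, peak 18.

18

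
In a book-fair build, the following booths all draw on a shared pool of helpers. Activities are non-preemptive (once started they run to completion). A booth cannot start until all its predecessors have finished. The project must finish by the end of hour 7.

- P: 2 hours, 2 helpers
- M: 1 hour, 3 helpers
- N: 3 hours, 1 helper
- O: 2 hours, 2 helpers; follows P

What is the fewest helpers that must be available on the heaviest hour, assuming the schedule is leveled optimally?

Early-start (P@1, M@1, N@1, O@3) gives peak 6: h1:6  h2:3  h3:3  h4:2  h5:0  h6:0  h7:0.
Shift M→3, N→4, O→4.
Schedule P@1, M@3, N@4, O@4: h1:2  h2:2  h3:3  h4:3  h5:3  h6:1  h7:0 — peak 3.

3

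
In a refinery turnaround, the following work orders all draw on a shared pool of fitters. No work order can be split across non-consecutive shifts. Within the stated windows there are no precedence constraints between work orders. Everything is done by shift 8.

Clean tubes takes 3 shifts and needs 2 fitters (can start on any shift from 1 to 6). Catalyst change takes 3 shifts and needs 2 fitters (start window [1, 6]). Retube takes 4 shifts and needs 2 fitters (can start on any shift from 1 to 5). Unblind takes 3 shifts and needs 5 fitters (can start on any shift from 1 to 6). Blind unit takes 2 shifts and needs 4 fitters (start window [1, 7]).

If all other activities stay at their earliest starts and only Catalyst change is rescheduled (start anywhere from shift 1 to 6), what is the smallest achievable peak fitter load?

13

Catalyst change@1: s1:15  s2:15  s3:11  s4:2  s5:0  s6:0  s7:0  s8:0 → peak 15
Catalyst change@2: s1:13  s2:15  s3:11  s4:4  s5:0  s6:0  s7:0  s8:0 → peak 15
Catalyst change@3: s1:13  s2:13  s3:11  s4:4  s5:2  s6:0  s7:0  s8:0 → peak 13
Catalyst change@4: s1:13  s2:13  s3:9  s4:4  s5:2  s6:2  s7:0  s8:0 → peak 13
Catalyst change@5: s1:13  s2:13  s3:9  s4:2  s5:2  s6:2  s7:2  s8:0 → peak 13
Catalyst change@6: s1:13  s2:13  s3:9  s4:2  s5:0  s6:2  s7:2  s8:2 → peak 13
Best is Catalyst change@3, peak 13.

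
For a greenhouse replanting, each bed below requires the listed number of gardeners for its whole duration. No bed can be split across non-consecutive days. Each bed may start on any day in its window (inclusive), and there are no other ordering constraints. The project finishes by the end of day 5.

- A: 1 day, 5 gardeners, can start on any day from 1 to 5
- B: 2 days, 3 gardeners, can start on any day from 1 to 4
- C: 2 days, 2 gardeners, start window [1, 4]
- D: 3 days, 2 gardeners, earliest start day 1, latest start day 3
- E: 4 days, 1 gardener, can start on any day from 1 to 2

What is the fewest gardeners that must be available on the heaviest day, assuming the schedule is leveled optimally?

Early-start (A@1, B@1, C@1, D@1, E@1) gives peak 13: d1:13  d2:8  d3:3  d4:1  d5:0.
Shift B→2, C→4, D→2.
Schedule A@1, B@2, C@4, D@2, E@1: d1:6  d2:6  d3:6  d4:5  d5:2 — peak 6.

6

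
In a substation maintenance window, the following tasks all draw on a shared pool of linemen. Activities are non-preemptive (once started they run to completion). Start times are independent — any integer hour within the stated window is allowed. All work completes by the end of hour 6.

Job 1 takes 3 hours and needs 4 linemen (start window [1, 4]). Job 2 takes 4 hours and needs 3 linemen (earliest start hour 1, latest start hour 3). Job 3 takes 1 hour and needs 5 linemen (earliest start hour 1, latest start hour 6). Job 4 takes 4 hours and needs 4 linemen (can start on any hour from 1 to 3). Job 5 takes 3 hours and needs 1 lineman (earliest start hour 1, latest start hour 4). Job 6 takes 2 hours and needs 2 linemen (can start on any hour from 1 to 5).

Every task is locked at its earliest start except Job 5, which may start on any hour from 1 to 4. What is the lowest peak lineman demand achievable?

Job 5@1: h1:19  h2:14  h3:12  h4:7  h5:0  h6:0 → peak 19
Job 5@2: h1:18  h2:14  h3:12  h4:8  h5:0  h6:0 → peak 18
Job 5@3: h1:18  h2:13  h3:12  h4:8  h5:1  h6:0 → peak 18
Job 5@4: h1:18  h2:13  h3:11  h4:8  h5:1  h6:1 → peak 18
Best is Job 5@2, peak 18.

18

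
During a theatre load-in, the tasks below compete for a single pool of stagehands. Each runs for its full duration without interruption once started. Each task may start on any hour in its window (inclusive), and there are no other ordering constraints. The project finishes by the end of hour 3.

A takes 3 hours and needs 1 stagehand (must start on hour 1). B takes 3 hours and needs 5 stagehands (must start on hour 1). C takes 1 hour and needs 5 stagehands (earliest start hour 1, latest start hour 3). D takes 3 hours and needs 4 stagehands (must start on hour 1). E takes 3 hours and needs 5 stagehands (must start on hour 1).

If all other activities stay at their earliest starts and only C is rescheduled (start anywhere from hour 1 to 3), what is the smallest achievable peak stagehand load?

C@1: h1:20  h2:15  h3:15 → peak 20
C@2: h1:15  h2:20  h3:15 → peak 20
C@3: h1:15  h2:15  h3:20 → peak 20
Best is C@1, peak 20.

20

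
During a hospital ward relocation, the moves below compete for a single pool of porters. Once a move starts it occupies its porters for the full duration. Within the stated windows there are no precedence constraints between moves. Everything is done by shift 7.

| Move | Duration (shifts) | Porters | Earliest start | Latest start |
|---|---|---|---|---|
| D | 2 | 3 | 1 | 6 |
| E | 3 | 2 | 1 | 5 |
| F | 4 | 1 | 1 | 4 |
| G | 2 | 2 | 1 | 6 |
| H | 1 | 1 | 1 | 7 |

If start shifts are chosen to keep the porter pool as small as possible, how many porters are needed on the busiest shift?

3

Early-start (D@1, E@1, F@1, G@1, H@1) gives peak 9: s1:9  s2:8  s3:3  s4:1  s5:0  s6:0  s7:0.
Shift E→3, F→3, G→6, H→7.
Schedule D@1, E@3, F@3, G@6, H@7: s1:3  s2:3  s3:3  s4:3  s5:3  s6:3  s7:3 — peak 3.
Total porter-shifts = 21 over 7 shifts ⇒ peak ≥ ⌈21/7⌉ = 3, so 3 is optimal.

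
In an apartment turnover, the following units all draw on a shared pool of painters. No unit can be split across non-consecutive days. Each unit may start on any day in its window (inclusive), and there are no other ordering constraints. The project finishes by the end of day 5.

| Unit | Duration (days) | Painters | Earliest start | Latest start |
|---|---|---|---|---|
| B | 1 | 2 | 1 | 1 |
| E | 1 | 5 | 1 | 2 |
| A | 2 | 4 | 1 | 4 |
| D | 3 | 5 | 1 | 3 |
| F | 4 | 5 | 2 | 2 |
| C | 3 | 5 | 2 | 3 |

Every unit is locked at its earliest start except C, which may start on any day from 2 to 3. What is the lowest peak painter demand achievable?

16

C@2: d1:16  d2:19  d3:15  d4:10  d5:5 → peak 19
C@3: d1:16  d2:14  d3:15  d4:10  d5:10 → peak 16
Best is C@3, peak 16.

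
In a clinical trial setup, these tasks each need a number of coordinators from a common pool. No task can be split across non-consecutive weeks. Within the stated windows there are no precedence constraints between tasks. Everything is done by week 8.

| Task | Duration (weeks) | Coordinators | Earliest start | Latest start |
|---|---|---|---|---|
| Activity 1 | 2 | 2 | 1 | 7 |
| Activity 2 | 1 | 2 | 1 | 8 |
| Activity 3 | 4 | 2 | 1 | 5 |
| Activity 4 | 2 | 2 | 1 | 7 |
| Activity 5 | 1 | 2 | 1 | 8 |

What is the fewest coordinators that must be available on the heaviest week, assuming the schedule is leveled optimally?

4

Early-start (Activity 1@1, Activity 2@1, Activity 3@1, Activity 4@1, Activity 5@1) gives peak 10: w1:10  w2:6  w3:2  w4:2  w5:0  w6:0  w7:0  w8:0.
Shift Activity 3→2, Activity 4→3, Activity 5→5.
Schedule Activity 1@1, Activity 2@1, Activity 3@2, Activity 4@3, Activity 5@5: w1:4  w2:4  w3:4  w4:4  w5:4  w6:0  w7:0  w8:0 — peak 4.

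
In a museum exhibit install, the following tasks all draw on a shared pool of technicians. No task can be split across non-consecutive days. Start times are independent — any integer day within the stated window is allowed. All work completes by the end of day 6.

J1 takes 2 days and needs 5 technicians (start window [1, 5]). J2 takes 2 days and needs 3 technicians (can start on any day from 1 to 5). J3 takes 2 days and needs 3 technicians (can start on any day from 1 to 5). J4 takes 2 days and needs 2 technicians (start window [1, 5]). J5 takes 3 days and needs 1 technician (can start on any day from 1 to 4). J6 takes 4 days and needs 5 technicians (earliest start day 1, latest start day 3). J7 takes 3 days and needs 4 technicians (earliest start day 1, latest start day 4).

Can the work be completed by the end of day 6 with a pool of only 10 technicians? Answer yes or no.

Total technician-days = 61; over 6 days the average is 61/6 > 10, so some day must exceed 10.

no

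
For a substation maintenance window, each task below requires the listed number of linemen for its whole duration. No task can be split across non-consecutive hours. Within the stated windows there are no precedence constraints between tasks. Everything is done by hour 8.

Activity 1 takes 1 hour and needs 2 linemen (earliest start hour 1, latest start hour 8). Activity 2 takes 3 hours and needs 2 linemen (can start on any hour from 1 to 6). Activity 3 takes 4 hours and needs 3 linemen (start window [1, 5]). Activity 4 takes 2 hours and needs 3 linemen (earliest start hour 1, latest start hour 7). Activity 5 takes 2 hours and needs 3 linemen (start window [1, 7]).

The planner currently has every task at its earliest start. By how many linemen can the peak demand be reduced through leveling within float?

Early-start peak: h1:13  h2:11  h3:5  h4:3  h5:0  h6:0  h7:0  h8:0 ⇒ 13.
Leveled (Activity 1@1, Activity 2@2, Activity 3@1, Activity 4@5, Activity 5@7): h1:5  h2:5  h3:5  h4:5  h5:3  h6:3  h7:3  h8:3 ⇒ 5.
Reduction 13 − 5 = 8.

8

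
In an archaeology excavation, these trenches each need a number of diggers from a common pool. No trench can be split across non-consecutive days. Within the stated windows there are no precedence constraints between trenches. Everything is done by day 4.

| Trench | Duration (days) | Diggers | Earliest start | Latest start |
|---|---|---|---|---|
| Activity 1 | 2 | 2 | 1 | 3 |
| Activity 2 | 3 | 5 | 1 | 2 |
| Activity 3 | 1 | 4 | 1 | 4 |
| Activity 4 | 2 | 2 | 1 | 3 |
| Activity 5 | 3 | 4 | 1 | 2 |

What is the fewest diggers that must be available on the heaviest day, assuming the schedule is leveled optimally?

Early-start (Activity 1@1, Activity 2@1, Activity 3@1, Activity 4@1, Activity 5@1) gives peak 17: d1:17  d2:13  d3:9  d4:0.
Shift Activity 4→3, Activity 5→2.
Schedule Activity 1@1, Activity 2@1, Activity 3@1, Activity 4@3, Activity 5@2: d1:11  d2:11  d3:11  d4:6 — peak 11.

11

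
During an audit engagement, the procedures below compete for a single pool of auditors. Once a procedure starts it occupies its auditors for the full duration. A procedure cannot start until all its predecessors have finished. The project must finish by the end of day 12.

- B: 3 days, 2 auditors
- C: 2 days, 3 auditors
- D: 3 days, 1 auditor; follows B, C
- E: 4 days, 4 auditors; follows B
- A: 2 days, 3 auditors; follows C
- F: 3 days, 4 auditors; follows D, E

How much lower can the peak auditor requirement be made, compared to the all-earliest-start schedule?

3

Early-start peak: d1:5  d2:5  d3:5  d4:8  d5:5  d6:5  d7:4  d8:4  d9:4  d10:4  d11:0  d12:0 ⇒ 8.
Leveled (B@1, C@1, D@4, E@4, A@8, F@10): d1:5  d2:5  d3:2  d4:5  d5:5  d6:5  d7:4  d8:3  d9:3  d10:4  d11:4  d12:4 ⇒ 5.
Reduction 8 − 5 = 3.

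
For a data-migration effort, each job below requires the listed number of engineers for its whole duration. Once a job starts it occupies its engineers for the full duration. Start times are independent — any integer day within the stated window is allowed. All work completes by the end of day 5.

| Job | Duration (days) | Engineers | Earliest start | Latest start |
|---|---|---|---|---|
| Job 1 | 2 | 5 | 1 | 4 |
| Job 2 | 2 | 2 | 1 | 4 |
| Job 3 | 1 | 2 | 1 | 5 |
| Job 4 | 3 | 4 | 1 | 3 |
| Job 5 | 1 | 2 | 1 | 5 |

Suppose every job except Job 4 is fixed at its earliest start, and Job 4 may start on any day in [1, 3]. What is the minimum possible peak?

11

Job 4@1: d1:15  d2:11  d3:4  d4:0  d5:0 → peak 15
Job 4@2: d1:11  d2:11  d3:4  d4:4  d5:0 → peak 11
Job 4@3: d1:11  d2:7  d3:4  d4:4  d5:4 → peak 11
Best is Job 4@2, peak 11.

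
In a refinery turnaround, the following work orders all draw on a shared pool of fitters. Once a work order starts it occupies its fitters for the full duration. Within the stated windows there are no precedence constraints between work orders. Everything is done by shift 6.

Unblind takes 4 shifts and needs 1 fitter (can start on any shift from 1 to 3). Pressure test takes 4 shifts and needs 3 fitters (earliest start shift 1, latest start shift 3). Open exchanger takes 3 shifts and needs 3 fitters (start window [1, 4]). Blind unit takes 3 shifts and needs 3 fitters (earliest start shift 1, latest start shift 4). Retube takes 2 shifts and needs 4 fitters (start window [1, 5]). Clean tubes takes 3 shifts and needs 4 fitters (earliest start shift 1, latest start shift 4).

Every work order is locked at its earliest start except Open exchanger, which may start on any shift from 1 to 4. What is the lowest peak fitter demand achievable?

15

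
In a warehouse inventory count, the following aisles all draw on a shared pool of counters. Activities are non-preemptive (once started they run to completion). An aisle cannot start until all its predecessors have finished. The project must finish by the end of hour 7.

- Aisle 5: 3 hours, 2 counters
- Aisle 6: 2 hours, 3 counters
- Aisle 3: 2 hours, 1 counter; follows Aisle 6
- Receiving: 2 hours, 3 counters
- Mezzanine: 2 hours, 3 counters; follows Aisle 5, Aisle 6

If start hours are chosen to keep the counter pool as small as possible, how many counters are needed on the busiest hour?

Early-start (Aisle 5@1, Aisle 6@1, Aisle 3@3, Receiving@1, Mezzanine@4) gives peak 8: h1:8  h2:8  h3:3  h4:4  h5:3  h6:0  h7:0.
Shift Receiving→4, Mezzanine→6.
Schedule Aisle 5@1, Aisle 6@1, Aisle 3@3, Receiving@4, Mezzanine@6: h1:5  h2:5  h3:3  h4:4  h5:3  h6:3  h7:3 — peak 5.

5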